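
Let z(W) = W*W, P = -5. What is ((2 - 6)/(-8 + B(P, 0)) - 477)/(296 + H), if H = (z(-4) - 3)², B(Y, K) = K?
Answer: -953/930 ≈ -1.0247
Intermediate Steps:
z(W) = W²
H = 169 (H = ((-4)² - 3)² = (16 - 3)² = 13² = 169)
((2 - 6)/(-8 + B(P, 0)) - 477)/(296 + H) = ((2 - 6)/(-8 + 0) - 477)/(296 + 169) = (-4/(-8) - 477)/465 = (-⅛*(-4) - 477)*(1/465) = (½ - 477)*(1/465) = -953/2*1/465 = -953/930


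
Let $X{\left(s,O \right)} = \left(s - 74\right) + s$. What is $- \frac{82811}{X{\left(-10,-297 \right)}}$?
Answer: $\frac{82811}{94} \approx 880.97$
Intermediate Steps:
$X{\left(s,O \right)} = -74 + 2 s$ ($X{\left(s,O \right)} = \left(-74 + s\right) + s = -74 + 2 s$)
$- \frac{82811}{X{\left(-10,-297 \right)}} = - \frac{82811}{-74 + 2 \left(-10\right)} = - \frac{82811}{-74 - 20} = - \frac{82811}{-94} = \left(-82811\right) \left(- \frac{1}{94}\right) = \frac{82811}{94}$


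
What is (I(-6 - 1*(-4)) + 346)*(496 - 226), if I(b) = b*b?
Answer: 94500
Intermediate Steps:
I(b) = b²
(I(-6 - 1*(-4)) + 346)*(496 - 226) = ((-6 - 1*(-4))² + 346)*(496 - 226) = ((-6 + 4)² + 346)*270 = ((-2)² + 346)*270 = (4 + 346)*270 = 350*270 = 94500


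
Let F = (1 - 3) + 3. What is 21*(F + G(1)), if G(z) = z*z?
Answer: 42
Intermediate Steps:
G(z) = z²
F = 1 (F = -2 + 3 = 1)
21*(F + G(1)) = 21*(1 + 1²) = 21*(1 + 1) = 21*2 = 42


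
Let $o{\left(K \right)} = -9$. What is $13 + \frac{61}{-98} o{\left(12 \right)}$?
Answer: $\frac{1823}{98} \approx 18.602$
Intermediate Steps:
$13 + \frac{61}{-98} o{\left(12 \right)} = 13 + \frac{61}{-98} \left(-9\right) = 13 + 61 \left(- \frac{1}{98}\right) \left(-9\right) = 13 - - \frac{549}{98} = 13 + \frac{549}{98} = \frac{1823}{98}$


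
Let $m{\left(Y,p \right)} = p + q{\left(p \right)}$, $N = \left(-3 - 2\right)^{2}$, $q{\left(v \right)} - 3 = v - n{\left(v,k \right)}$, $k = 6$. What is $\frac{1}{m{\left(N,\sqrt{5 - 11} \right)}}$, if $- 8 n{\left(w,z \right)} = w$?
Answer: $\frac{32}{385} - \frac{68 i \sqrt{6}}{1155} \approx 0.083117 - 0.14421 i$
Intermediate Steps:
$n{\left(w,z \right)} = - \frac{w}{8}$
$q{\left(v \right)} = 3 + \frac{9 v}{8}$ ($q{\left(v \right)} = 3 + \left(v - - \frac{v}{8}\right) = 3 + \left(v + \frac{v}{8}\right) = 3 + \frac{9 v}{8}$)
$N = 25$ ($N = \left(-5\right)^{2} = 25$)
$m{\left(Y,p \right)} = 3 + \frac{17 p}{8}$ ($m{\left(Y,p \right)} = p + \left(3 + \frac{9 p}{8}\right) = 3 + \frac{17 p}{8}$)
$\frac{1}{m{\left(N,\sqrt{5 - 11} \right)}} = \frac{1}{3 + \frac{17 \sqrt{5 - 11}}{8}} = \frac{1}{3 + \frac{17 \sqrt{-6}}{8}} = \frac{1}{3 + \frac{17 i \sqrt{6}}{8}}$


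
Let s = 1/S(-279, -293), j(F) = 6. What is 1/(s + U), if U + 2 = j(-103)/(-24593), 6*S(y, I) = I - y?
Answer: -172151/418123 ≈ -0.41172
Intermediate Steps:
S(y, I) = -y/6 + I/6 (S(y, I) = (I - y)/6 = -y/6 + I/6)
s = -3/7 (s = 1/(-⅙*(-279) + (⅙)*(-293)) = 1/(93/2 - 293/6) = 1/(-7/3) = -3/7 ≈ -0.42857)
U = -49192/24593 (U = -2 + 6/(-24593) = -2 + 6*(-1/24593) = -2 - 6/24593 = -49192/24593 ≈ -2.0002)
1/(s + U) = 1/(-3/7 - 49192/24593) = 1/(-418123/172151) = -172151/418123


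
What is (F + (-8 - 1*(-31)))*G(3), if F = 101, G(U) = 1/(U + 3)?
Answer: 62/3 ≈ 20.667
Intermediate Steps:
G(U) = 1/(3 + U)
(F + (-8 - 1*(-31)))*G(3) = (101 + (-8 - 1*(-31)))/(3 + 3) = (101 + (-8 + 31))/6 = (101 + 23)*(⅙) = 124*(⅙) = 62/3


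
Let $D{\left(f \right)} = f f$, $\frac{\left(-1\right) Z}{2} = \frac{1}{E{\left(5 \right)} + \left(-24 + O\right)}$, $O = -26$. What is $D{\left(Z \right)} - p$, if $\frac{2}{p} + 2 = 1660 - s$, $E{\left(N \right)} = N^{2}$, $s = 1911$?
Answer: $\frac{2262}{158125} \approx 0.014305$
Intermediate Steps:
$Z = \frac{2}{25}$ ($Z = - \frac{2}{5^{2} - 50} = - \frac{2}{25 - 50} = - \frac{2}{-25} = \left(-2\right) \left(- \frac{1}{25}\right) = \frac{2}{25} \approx 0.08$)
$D{\left(f \right)} = f^{2}$
$p = - \frac{2}{253}$ ($p = \frac{2}{-2 + \left(1660 - 1911\right)} = \frac{2}{-2 - 251} = \frac{2}{-253} = 2 \left(- \frac{1}{253}\right) = - \frac{2}{253} \approx -0.0079051$)
$D{\left(Z \right)} - p = \left(\frac{2}{25}\right)^{2} - - \frac{2}{253} = \frac{4}{625} + \frac{2}{253} = \frac{2262}{158125}$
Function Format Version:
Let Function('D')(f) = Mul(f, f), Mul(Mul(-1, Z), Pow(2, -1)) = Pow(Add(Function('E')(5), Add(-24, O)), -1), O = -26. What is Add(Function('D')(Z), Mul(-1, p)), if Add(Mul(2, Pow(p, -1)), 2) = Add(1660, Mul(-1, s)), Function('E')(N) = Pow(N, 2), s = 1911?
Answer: Rational(2262, 158125) ≈ 0.014305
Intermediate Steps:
Z = Rational(2, 25) (Z = Mul(-2, Pow(Add(Pow(5, 2), Add(-24, -26)), -1)) = Mul(-2, Pow(Add(25, -50), -1)) = Mul(-2, Pow(-25, -1)) = Mul(-2, Rational(-1, 25)) = Rational(2, 25) ≈ 0.080000)
Function('D')(f) = Pow(f, 2)
p = Rational(-2, 253) (p = Mul(2, Pow(Add(-2, Add(1660, Mul(-1, 1911))), -1)) = Mul(2, Pow(Add(-2, Add(1660, -1911)), -1)) = Mul(2, Pow(Add(-2, -251), -1)) = Mul(2, Pow(-253, -1)) = Mul(2, Rational(-1, 253)) = Rational(-2, 253) ≈ -0.0079051)
Add(Function('D')(Z), Mul(-1, p)) = Add(Pow(Rational(2, 25), 2), Mul(-1, Rational(-2, 253))) = Add(Rational(4, 625), Rational(2, 253)) = Rational(2262, 158125)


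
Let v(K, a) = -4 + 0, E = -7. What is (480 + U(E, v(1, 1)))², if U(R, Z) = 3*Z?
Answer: 219024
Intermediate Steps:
v(K, a) = -4
(480 + U(E, v(1, 1)))² = (480 + 3*(-4))² = (480 - 12)² = 468² = 219024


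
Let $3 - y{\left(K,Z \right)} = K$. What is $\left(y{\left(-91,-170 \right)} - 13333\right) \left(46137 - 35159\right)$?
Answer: $-145337742$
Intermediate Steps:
$y{\left(K,Z \right)} = 3 - K$
$\left(y{\left(-91,-170 \right)} - 13333\right) \left(46137 - 35159\right) = \left(\left(3 - -91\right) - 13333\right) \left(46137 - 35159\right) = \left(\left(3 + 91\right) - 13333\right) 10978 = \left(94 - 13333\right) 10978 = \left(-13239\right) 10978 = -145337742$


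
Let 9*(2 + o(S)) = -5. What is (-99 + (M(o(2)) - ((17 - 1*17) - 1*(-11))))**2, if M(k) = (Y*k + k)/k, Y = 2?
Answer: 11449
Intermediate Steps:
o(S) = -23/9 (o(S) = -2 + (1/9)*(-5) = -2 - 5/9 = -23/9)
M(k) = 3 (M(k) = (2*k + k)/k = (3*k)/k = 3)
(-99 + (M(o(2)) - ((17 - 1*17) - 1*(-11))))**2 = (-99 + (3 - ((17 - 1*17) - 1*(-11))))**2 = (-99 + (3 - ((17 - 17) + 11)))**2 = (-99 + (3 - (0 + 11)))**2 = (-99 + (3 - 1*11))**2 = (-99 + (3 - 11))**2 = (-99 - 8)**2 = (-107)**2 = 11449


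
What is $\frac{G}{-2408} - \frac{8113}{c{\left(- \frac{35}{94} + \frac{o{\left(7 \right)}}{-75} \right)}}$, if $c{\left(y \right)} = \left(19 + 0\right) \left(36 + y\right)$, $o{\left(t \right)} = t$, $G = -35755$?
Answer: $\frac{1708312535}{603244936} \approx 2.8319$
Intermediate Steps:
$c{\left(y \right)} = 684 + 19 y$ ($c{\left(y \right)} = 19 \left(36 + y\right) = 684 + 19 y$)
$\frac{G}{-2408} - \frac{8113}{c{\left(- \frac{35}{94} + \frac{o{\left(7 \right)}}{-75} \right)}} = - \frac{35755}{-2408} - \frac{8113}{684 + 19 \left(- \frac{35}{94} + \frac{7}{-75}\right)} = \left(-35755\right) \left(- \frac{1}{2408}\right) - \frac{8113}{684 + 19 \left(\left(-35\right) \frac{1}{94} + 7 \left(- \frac{1}{75}\right)\right)} = \frac{35755}{2408} - \frac{8113}{684 + 19 \left(- \frac{35}{94} - \frac{7}{75}\right)} = \frac{35755}{2408} - \frac{8113}{684 + 19 \left(- \frac{3283}{7050}\right)} = \frac{35755}{2408} - \frac{8113}{684 - \frac{62377}{7050}} = \frac{35755}{2408} - \frac{8113}{\frac{4759823}{7050}} = \frac{35755}{2408} - \frac{3010350}{250517} = \frac{1708312535}{603244936}$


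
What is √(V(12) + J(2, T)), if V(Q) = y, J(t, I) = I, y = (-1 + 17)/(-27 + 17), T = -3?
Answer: I*√115/5 ≈ 2.1448*I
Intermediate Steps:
y = -8/5 (y = 16/(-10) = 16*(-⅒) = -8/5 ≈ -1.6000)
V(Q) = -8/5
√(V(12) + J(2, T)) = √(-8/5 - 3) = √(-23/5) = I*√115/5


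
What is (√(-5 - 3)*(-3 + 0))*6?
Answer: -36*I*√2 ≈ -50.912*I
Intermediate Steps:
(√(-5 - 3)*(-3 + 0))*6 = (√(-8)*(-3))*6 = ((2*I*√2)*(-3))*6 = -6*I*√2*6 = -36*I*√2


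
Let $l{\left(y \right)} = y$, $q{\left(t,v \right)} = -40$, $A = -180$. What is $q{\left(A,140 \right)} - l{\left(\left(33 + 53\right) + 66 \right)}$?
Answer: $-192$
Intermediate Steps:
$q{\left(A,140 \right)} - l{\left(\left(33 + 53\right) + 66 \right)} = -40 - \left(\left(33 + 53\right) + 66\right) = -40 - \left(86 + 66\right) = -40 - 152 = -192$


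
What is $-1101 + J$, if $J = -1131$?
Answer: $-2232$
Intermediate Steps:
$-1101 + J = -1101 - 1131 = -2232$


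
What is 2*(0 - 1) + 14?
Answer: 12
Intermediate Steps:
2*(0 - 1) + 14 = 2*(-1) + 14 = -2 + 14 = 12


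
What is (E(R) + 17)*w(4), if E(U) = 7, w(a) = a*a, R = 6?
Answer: 384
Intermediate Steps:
w(a) = a**2
(E(R) + 17)*w(4) = (7 + 17)*4**2 = 24*16 = 384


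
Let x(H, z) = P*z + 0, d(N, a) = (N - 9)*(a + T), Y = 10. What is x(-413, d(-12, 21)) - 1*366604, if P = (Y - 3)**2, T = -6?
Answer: -382039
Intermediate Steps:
P = 49 (P = (10 - 3)**2 = 7**2 = 49)
d(N, a) = (-9 + N)*(-6 + a) (d(N, a) = (N - 9)*(a - 6) = (-9 + N)*(-6 + a))
x(H, z) = 49*z (x(H, z) = 49*z + 0 = 49*z)
x(-413, d(-12, 21)) - 1*366604 = 49*(54 - 9*21 - 6*(-12) - 12*21) - 1*366604 = 49*(54 - 189 + 72 - 252) - 366604 = 49*(-315) - 366604 = -15435 - 366604 = -382039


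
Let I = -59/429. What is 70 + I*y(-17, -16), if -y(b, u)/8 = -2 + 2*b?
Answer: 4346/143 ≈ 30.392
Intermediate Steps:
y(b, u) = 16 - 16*b (y(b, u) = -8*(-2 + 2*b) = 16 - 16*b)
I = -59/429 (I = -59*1/429 = -59/429 ≈ -0.13753)
70 + I*y(-17, -16) = 70 - 59*(16 - 16*(-17))/429 = 70 - 59*(16 + 272)/429 = 70 - 59/429*288 = 70 - 5664/143 = 4346/143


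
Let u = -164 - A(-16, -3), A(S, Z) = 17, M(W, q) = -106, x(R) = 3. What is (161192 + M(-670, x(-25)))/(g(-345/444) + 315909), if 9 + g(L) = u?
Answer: 674/1321 ≈ 0.51022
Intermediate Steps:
u = -181 (u = -164 - 1*17 = -164 - 17 = -181)
g(L) = -190 (g(L) = -9 - 181 = -190)
(161192 + M(-670, x(-25)))/(g(-345/444) + 315909) = (161192 - 106)/(-190 + 315909) = 161086/315719 = 161086*(1/315719) = 674/1321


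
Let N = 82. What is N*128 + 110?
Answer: 10606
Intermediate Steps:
N*128 + 110 = 82*128 + 110 = 10496 + 110 = 10606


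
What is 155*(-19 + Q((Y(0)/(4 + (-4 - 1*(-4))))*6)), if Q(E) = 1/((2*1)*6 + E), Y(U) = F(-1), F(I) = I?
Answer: -61535/21 ≈ -2930.2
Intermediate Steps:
Y(U) = -1
Q(E) = 1/(12 + E) (Q(E) = 1/(2*6 + E) = 1/(12 + E))
155*(-19 + Q((Y(0)/(4 + (-4 - 1*(-4))))*6)) = 155*(-19 + 1/(12 - 1/(4 + (-4 - 1*(-4)))*6)) = 155*(-19 + 1/(12 - 1/(4 + (-4 + 4))*6)) = 155*(-19 + 1/(12 - 1/(4 + 0)*6)) = 155*(-19 + 1/(12 - 1/4*6)) = 155*(-19 + 1/(12 - 1*¼*6)) = 155*(-19 + 1/(12 - ¼*6)) = 155*(-19 + 1/(12 - 3/2)) = 155*(-19 + 1/(21/2)) = 155*(-19 + 2/21) = 155*(-397/21) = -61535/21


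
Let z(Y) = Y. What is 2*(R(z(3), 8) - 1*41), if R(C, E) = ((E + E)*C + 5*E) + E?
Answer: 110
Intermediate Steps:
R(C, E) = 6*E + 2*C*E (R(C, E) = ((2*E)*C + 5*E) + E = (2*C*E + 5*E) + E = (5*E + 2*C*E) + E = 6*E + 2*C*E)
2*(R(z(3), 8) - 1*41) = 2*(2*8*(3 + 3) - 1*41) = 2*(2*8*6 - 41) = 2*(96 - 41) = 2*55 = 110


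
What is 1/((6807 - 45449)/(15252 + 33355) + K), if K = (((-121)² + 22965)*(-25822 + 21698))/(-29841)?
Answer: 1450481487/7537167692486 ≈ 0.00019244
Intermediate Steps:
K = 155087144/29841 (K = ((14641 + 22965)*(-4124))*(-1/29841) = (37606*(-4124))*(-1/29841) = -155087144*(-1/29841) = 155087144/29841 ≈ 5197.1)
1/((6807 - 45449)/(15252 + 33355) + K) = 1/((6807 - 45449)/(15252 + 33355) + 155087144/29841) = 1/(-38642/48607 + 155087144/29841) = 1/(7537167692486/1450481487) = 1450481487/7537167692486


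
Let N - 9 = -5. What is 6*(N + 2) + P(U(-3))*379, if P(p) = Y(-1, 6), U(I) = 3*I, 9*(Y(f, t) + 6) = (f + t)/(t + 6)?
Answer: -239809/108 ≈ -2220.5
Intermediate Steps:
N = 4 (N = 9 - 5 = 4)
Y(f, t) = -6 + (f + t)/(9*(6 + t)) (Y(f, t) = -6 + ((f + t)/(t + 6))/9 = -6 + ((f + t)/(6 + t))/9 = -6 + (f + t)/(9*(6 + t)))
P(p) = -643/108 (P(p) = (-324 - 1 - 53*6)/(9*(6 + 6)) = (⅑)*(-324 - 1 - 318)/12 = (⅑)*(1/12)*(-643) = -643/108)
6*(N + 2) + P(U(-3))*379 = 6*(4 + 2) - 643/108*379 = 6*6 - 243697/108 = 36 - 243697/108 = -239809/108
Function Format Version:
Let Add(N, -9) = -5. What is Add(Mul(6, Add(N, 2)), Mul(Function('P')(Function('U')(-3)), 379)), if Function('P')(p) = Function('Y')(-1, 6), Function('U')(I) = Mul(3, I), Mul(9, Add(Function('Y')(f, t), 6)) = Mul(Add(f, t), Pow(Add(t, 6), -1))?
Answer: Rational(-239809, 108) ≈ -2220.5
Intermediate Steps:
N = 4 (N = Add(9, -5) = 4)
Function('Y')(f, t) = Add(-6, Mul(Rational(1, 9), Pow(Add(6, t), -1), Add(f, t))) (Function('Y')(f, t) = Add(-6, Mul(Rational(1, 9), Mul(Add(f, t), Pow(Add(t, 6), -1)))) = Add(-6, Mul(Rational(1, 9), Mul(Add(f, t), Pow(Add(6, t), -1)))) = Add(-6, Mul(Rational(1, 9), Mul(Pow(Add(6, t), -1), Add(f, t)))) = Add(-6, Mul(Rational(1, 9), Pow(Add(6, t), -1), Add(f, t))))
Function('P')(p) = Rational(-643, 108) (Function('P')(p) = Mul(Rational(1, 9), Pow(Add(6, 6), -1), Add(-324, -1, Mul(-53, 6))) = Mul(Rational(1, 9), Pow(12, -1), Add(-324, -1, -318)) = Mul(Rational(1, 9), Rational(1, 12), -643) = Rational(-643, 108))
Add(Mul(6, Add(N, 2)), Mul(Function('P')(Function('U')(-3)), 379)) = Add(Mul(6, Add(4, 2)), Mul(Rational(-643, 108), 379)) = Add(Mul(6, 6), Rational(-243697, 108)) = Add(36, Rational(-243697, 108)) = Rational(-239809, 108)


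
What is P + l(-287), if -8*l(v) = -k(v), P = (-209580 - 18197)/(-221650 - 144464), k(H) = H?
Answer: -51626251/1464456 ≈ -35.253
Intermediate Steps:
P = 227777/366114 (P = -227777/(-366114) = -227777*(-1/366114) = 227777/366114 ≈ 0.62215)
l(v) = v/8 (l(v) = -(-1)*v/8 = v/8)
P + l(-287) = 227777/366114 + (⅛)*(-287) = 227777/366114 - 287/8 = -51626251/1464456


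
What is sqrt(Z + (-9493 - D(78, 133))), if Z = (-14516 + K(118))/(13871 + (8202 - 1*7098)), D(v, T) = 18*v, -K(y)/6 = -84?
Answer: I*sqrt(97754755613)/2995 ≈ 104.39*I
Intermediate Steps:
K(y) = 504 (K(y) = -6*(-84) = 504)
Z = -14012/14975 (Z = (-14516 + 504)/(13871 + (8202 - 1*7098)) = -14012/(13871 + (8202 - 7098)) = -14012/(13871 + 1104) = -14012/14975 ≈ -0.93569)
sqrt(Z + (-9493 - D(78, 133))) = sqrt(-14012/14975 + (-9493 - 18*78)) = sqrt(-14012/14975 + (-9493 - 1*1404)) = sqrt(-14012/14975 + (-9493 - 1404)) = sqrt(-14012/14975 - 10897) = sqrt(-163196587/14975) = I*sqrt(97754755613)/2995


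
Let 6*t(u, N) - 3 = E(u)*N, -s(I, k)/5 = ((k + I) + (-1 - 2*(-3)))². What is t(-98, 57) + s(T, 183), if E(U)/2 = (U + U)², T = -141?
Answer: 1437719/2 ≈ 7.1886e+5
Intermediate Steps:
E(U) = 8*U² (E(U) = 2*(U + U)² = 2*(2*U)² = 2*(4*U²) = 8*U²)
s(I, k) = -5*(5 + I + k)² (s(I, k) = -5*((k + I) + (-1 - 2*(-3)))² = -5*((I + k) + (-1 + 6))² = -5*((I + k) + 5)² = -5*(5 + I + k)²)
t(u, N) = ½ + 4*N*u²/3 (t(u, N) = ½ + ((8*u²)*N)/6 = ½ + (8*N*u²)/6 = ½ + 4*N*u²/3)
t(-98, 57) + s(T, 183) = (½ + (4/3)*57*(-98)²) - 5*(5 - 141 + 183)² = (½ + (4/3)*57*9604) - 5*47² = (½ + 729904) - 5*2209 = 1459809/2 - 11045 = 1437719/2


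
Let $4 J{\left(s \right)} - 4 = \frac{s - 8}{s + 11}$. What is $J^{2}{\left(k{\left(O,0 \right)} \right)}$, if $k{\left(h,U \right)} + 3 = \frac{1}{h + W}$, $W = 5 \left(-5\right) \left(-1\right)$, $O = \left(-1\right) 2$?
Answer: $\frac{14884}{34225} \approx 0.43489$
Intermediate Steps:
$O = -2$
$W = 25$ ($W = \left(-25\right) \left(-1\right) = 25$)
$k{\left(h,U \right)} = -3 + \frac{1}{25 + h}$ ($k{\left(h,U \right)} = -3 + \frac{1}{h + 25} = -3 + \frac{1}{25 + h}$)
$J{\left(s \right)} = 1 + \frac{-8 + s}{4 \left(11 + s\right)}$ ($J{\left(s \right)} = 1 + \frac{\left(s - 8\right) \frac{1}{s + 11}}{4} = 1 + \frac{\left(-8 + s\right) \frac{1}{11 + s}}{4} = 1 + \frac{\frac{1}{11 + s} \left(-8 + s\right)}{4} = 1 + \frac{-8 + s}{4 \left(11 + s\right)}$)
$J^{2}{\left(k{\left(O,0 \right)} \right)} = \left(\frac{36 + 5 \frac{-74 - -6}{25 - 2}}{4 \left(11 + \frac{-74 - -6}{25 - 2}\right)}\right)^{2} = \left(\frac{36 + 5 \frac{-74 + 6}{23}}{4 \left(11 + \frac{-74 + 6}{23}\right)}\right)^{2} = \left(\frac{36 + 5 \cdot \frac{1}{23} \left(-68\right)}{4 \left(11 + \frac{1}{23} \left(-68\right)\right)}\right)^{2} = \left(\frac{36 + 5 \left(- \frac{68}{23}\right)}{4 \left(11 - \frac{68}{23}\right)}\right)^{2} = \left(\frac{36 - \frac{340}{23}}{4 \cdot \frac{185}{23}}\right)^{2} = \left(\frac{1}{4} \cdot \frac{23}{185} \cdot \frac{488}{23}\right)^{2} = \left(\frac{122}{185}\right)^{2} = \frac{14884}{34225}$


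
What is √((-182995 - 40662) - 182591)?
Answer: 2*I*√101562 ≈ 637.38*I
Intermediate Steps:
√((-182995 - 40662) - 182591) = √(-223657 - 182591) = √(-406248) = 2*I*√101562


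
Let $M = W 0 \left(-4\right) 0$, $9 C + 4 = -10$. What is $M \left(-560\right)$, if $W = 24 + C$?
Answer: $0$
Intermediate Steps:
$C = - \frac{14}{9}$ ($C = - \frac{4}{9} + \frac{1}{9} \left(-10\right) = - \frac{4}{9} - \frac{10}{9} = - \frac{14}{9} \approx -1.5556$)
$W = \frac{202}{9}$ ($W = 24 - \frac{14}{9} = \frac{202}{9} \approx 22.444$)
$M = 0$ ($M = \frac{202 \cdot 0 \left(-4\right) 0}{9} = \frac{202 \cdot 0 \cdot 0}{9} = \frac{202}{9} \cdot 0 = 0$)
$M \left(-560\right) = 0 \left(-560\right) = 0$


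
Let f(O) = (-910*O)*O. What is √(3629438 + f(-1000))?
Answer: I*√906370562 ≈ 30106.0*I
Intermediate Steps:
f(O) = -910*O²
√(3629438 + f(-1000)) = √(3629438 - 910*(-1000)²) = √(3629438 - 910*1000000) = √(3629438 - 910000000) = √(-906370562) = I*√906370562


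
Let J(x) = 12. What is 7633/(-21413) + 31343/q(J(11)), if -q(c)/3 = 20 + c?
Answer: -671880427/2055648 ≈ -326.85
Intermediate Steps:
q(c) = -60 - 3*c (q(c) = -3*(20 + c) = -60 - 3*c)
7633/(-21413) + 31343/q(J(11)) = 7633/(-21413) + 31343/(-60 - 3*12) = 7633*(-1/21413) + 31343/(-60 - 36) = -7633/21413 + 31343/(-96) = -7633/21413 + 31343*(-1/96) = -7633/21413 - 31343/96 = -671880427/2055648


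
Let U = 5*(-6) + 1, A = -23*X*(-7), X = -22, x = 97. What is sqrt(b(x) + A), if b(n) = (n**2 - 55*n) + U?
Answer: sqrt(503) ≈ 22.428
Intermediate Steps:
A = -3542 (A = -23*(-22)*(-7) = 506*(-7) = -3542)
U = -29 (U = -30 + 1 = -29)
b(n) = -29 + n**2 - 55*n (b(n) = (n**2 - 55*n) - 29 = -29 + n**2 - 55*n)
sqrt(b(x) + A) = sqrt((-29 + 97**2 - 55*97) - 3542) = sqrt((-29 + 9409 - 5335) - 3542) = sqrt(4045 - 3542) = sqrt(503)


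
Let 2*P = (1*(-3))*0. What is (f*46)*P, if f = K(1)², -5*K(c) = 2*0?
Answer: 0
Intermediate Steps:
P = 0 (P = ((1*(-3))*0)/2 = (-3*0)/2 = (½)*0 = 0)
K(c) = 0 (K(c) = -2*0/5 = -⅕*0 = 0)
f = 0 (f = 0² = 0)
(f*46)*P = (0*46)*0 = 0*0 = 0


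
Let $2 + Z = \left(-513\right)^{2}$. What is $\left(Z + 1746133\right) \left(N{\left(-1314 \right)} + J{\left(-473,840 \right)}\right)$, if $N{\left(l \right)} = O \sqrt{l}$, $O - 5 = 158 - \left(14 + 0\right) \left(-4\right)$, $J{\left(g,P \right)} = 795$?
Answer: $1597393500 + 1320110100 i \sqrt{146} \approx 1.5974 \cdot 10^{9} + 1.5951 \cdot 10^{10} i$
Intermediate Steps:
$Z = 263167$ ($Z = -2 + \left(-513\right)^{2} = -2 + 263169 = 263167$)
$O = 219$ ($O = 5 + \left(158 - \left(14 + 0\right) \left(-4\right)\right) = 5 + \left(158 - 14 \left(-4\right)\right) = 5 + \left(158 - -56\right) = 5 + \left(158 + 56\right) = 5 + 214 = 219$)
$N{\left(l \right)} = 219 \sqrt{l}$
$\left(Z + 1746133\right) \left(N{\left(-1314 \right)} + J{\left(-473,840 \right)}\right) = \left(263167 + 1746133\right) \left(219 \sqrt{-1314} + 795\right) = 2009300 \left(219 \cdot 3 i \sqrt{146} + 795\right) = 2009300 \left(657 i \sqrt{146} + 795\right) = 2009300 \left(795 + 657 i \sqrt{146}\right) = 1597393500 + 1320110100 i \sqrt{146}$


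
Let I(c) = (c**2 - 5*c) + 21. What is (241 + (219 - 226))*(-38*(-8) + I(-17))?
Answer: 163566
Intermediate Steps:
I(c) = 21 + c**2 - 5*c
(241 + (219 - 226))*(-38*(-8) + I(-17)) = (241 + (219 - 226))*(-38*(-8) + (21 + (-17)**2 - 5*(-17))) = (241 - 7)*(304 + (21 + 289 + 85)) = 234*(304 + 395) = 234*699 = 163566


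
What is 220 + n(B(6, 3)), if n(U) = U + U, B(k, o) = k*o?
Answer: 256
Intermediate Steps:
n(U) = 2*U
220 + n(B(6, 3)) = 220 + 2*(6*3) = 220 + 2*18 = 220 + 36 = 256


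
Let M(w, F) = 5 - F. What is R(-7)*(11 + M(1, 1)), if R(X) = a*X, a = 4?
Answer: -420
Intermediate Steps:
R(X) = 4*X
R(-7)*(11 + M(1, 1)) = (4*(-7))*(11 + (5 - 1*1)) = -28*(11 + (5 - 1)) = -28*(11 + 4) = -28*15 = -420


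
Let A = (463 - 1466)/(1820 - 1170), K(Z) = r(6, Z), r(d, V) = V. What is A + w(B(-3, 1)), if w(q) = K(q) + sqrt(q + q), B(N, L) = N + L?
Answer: -2303/650 + 2*I ≈ -3.5431 + 2.0*I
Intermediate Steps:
B(N, L) = L + N
K(Z) = Z
w(q) = q + sqrt(2)*sqrt(q) (w(q) = q + sqrt(q + q) = q + sqrt(2*q) = q + sqrt(2)*sqrt(q))
A = -1003/650 ≈ -1.5431
A + w(B(-3, 1)) = -1003/650 + ((1 - 3) + sqrt(2)*sqrt(1 - 3)) = -1003/650 + (-2 + sqrt(2)*sqrt(-2)) = -1003/650 + (-2 + sqrt(2)*(I*sqrt(2))) = -1003/650 + (-2 + 2*I) = -2303/650 + 2*I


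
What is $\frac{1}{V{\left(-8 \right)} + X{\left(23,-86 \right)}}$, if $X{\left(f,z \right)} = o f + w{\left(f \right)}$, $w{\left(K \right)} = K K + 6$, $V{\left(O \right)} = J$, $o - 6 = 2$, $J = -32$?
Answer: $\frac{1}{687} \approx 0.0014556$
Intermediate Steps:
$o = 8$ ($o = 6 + 2 = 8$)
$V{\left(O \right)} = -32$
$w{\left(K \right)} = 6 + K^{2}$ ($w{\left(K \right)} = K^{2} + 6 = 6 + K^{2}$)
$X{\left(f,z \right)} = 6 + f^{2} + 8 f$ ($X{\left(f,z \right)} = 8 f + \left(6 + f^{2}\right) = 6 + f^{2} + 8 f$)
$\frac{1}{V{\left(-8 \right)} + X{\left(23,-86 \right)}} = \frac{1}{-32 + \left(6 + 23^{2} + 8 \cdot 23\right)} = \frac{1}{-32 + \left(6 + 529 + 184\right)} = \frac{1}{-32 + 719} = \frac{1}{687}$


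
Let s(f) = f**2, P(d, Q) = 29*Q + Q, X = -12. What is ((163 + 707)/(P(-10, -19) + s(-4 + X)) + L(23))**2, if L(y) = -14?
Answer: 6932689/24649 ≈ 281.26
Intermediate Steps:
P(d, Q) = 30*Q
((163 + 707)/(P(-10, -19) + s(-4 + X)) + L(23))**2 = ((163 + 707)/(30*(-19) + (-4 - 12)**2) - 14)**2 = (870/(-570 + (-16)**2) - 14)**2 = (870/(-570 + 256) - 14)**2 = (870/(-314) - 14)**2 = (870*(-1/314) - 14)**2 = (-435/157 - 14)**2 = (-2633/157)**2 = 6932689/24649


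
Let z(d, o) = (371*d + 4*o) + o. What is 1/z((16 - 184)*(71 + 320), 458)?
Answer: -1/24367958 ≈ -4.1037e-8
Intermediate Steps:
z(d, o) = 5*o + 371*d (z(d, o) = (4*o + 371*d) + o = 5*o + 371*d)
1/z((16 - 184)*(71 + 320), 458) = 1/(5*458 + 371*((16 - 184)*(71 + 320))) = 1/(2290 + 371*(-168*391)) = 1/(2290 + 371*(-65688)) = 1/(2290 - 24370248) = 1/(-24367958) = -1/24367958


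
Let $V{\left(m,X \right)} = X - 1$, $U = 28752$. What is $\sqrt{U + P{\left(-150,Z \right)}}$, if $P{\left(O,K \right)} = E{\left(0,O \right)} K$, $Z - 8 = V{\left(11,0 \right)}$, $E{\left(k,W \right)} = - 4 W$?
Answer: $2 \sqrt{8238} \approx 181.53$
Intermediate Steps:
$V{\left(m,X \right)} = -1 + X$ ($V{\left(m,X \right)} = X - 1 = -1 + X$)
$Z = 7$ ($Z = 8 + \left(-1 + 0\right) = 8 - 1 = 7$)
$P{\left(O,K \right)} = - 4 K O$ ($P{\left(O,K \right)} = - 4 O K = - 4 K O$)
$\sqrt{U + P{\left(-150,Z \right)}} = \sqrt{28752 - 28 \left(-150\right)} = \sqrt{28752 + 4200} = \sqrt{32952} = 2 \sqrt{8238}$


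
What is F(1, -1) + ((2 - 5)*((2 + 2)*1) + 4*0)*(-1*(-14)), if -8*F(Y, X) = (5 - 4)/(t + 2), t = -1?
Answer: -1345/8 ≈ -168.13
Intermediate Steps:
F(Y, X) = -⅛ (F(Y, X) = -(5 - 4)/(8*(-1 + 2)) = -1/(8*1) = -1/8 = -⅛*1 = -⅛)
F(1, -1) + ((2 - 5)*((2 + 2)*1) + 4*0)*(-1*(-14)) = -⅛ + ((2 - 5)*((2 + 2)*1) + 4*0)*(-1*(-14)) = -⅛ + (-12 + 0)*14 = -⅛ - 12*14 = -⅛ - 168 = -1345/8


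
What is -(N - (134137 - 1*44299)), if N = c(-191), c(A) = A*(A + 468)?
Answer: 142745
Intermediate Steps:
c(A) = A*(468 + A)
N = -52907 (N = -191*(468 - 191) = -191*277 = -52907)
-(N - (134137 - 1*44299)) = -(-52907 - (134137 - 1*44299)) = -(-52907 - (134137 - 44299)) = -(-52907 - 1*89838) = -(-52907 - 89838) = -1*(-142745) = 142745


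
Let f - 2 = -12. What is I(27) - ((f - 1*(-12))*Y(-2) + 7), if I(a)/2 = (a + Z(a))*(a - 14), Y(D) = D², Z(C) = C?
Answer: 1389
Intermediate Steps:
f = -10 (f = 2 - 12 = -10)
I(a) = 4*a*(-14 + a) (I(a) = 2*((a + a)*(a - 14)) = 2*((2*a)*(-14 + a)) = 2*(2*a*(-14 + a)) = 4*a*(-14 + a))
I(27) - ((f - 1*(-12))*Y(-2) + 7) = 4*27*(-14 + 27) - ((-10 - 1*(-12))*(-2)² + 7) = 4*27*13 - ((-10 + 12)*4 + 7) = 1404 - (2*4 + 7) = 1404 - (8 + 7) = 1404 - 1*15 = 1404 - 15 = 1389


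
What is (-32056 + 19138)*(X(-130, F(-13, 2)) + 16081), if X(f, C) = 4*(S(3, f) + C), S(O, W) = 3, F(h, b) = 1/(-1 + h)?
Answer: -1455199782/7 ≈ -2.0789e+8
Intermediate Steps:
X(f, C) = 12 + 4*C (X(f, C) = 4*(3 + C) = 12 + 4*C)
(-32056 + 19138)*(X(-130, F(-13, 2)) + 16081) = (-32056 + 19138)*((12 + 4/(-1 - 13)) + 16081) = -12918*((12 + 4/(-14)) + 16081) = -12918*((12 + 4*(-1/14)) + 16081) = -12918*((12 - 2/7) + 16081) = -12918*(82/7 + 16081) = -12918*112649/7 = -1455199782/7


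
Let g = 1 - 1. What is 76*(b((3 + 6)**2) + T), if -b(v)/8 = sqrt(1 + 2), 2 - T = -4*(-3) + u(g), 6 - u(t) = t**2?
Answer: -1216 - 608*sqrt(3) ≈ -2269.1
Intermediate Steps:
g = 0
u(t) = 6 - t**2
T = -16 (T = 2 - (-4*(-3) + (6 - 1*0**2)) = 2 - (12 + (6 - 1*0)) = 2 - (12 + (6 + 0)) = 2 - (12 + 6) = 2 - 1*18 = 2 - 18 = -16)
b(v) = -8*sqrt(3) (b(v) = -8*sqrt(1 + 2) = -8*sqrt(3))
76*(b((3 + 6)**2) + T) = 76*(-8*sqrt(3) - 16) = 76*(-16 - 8*sqrt(3)) = -1216 - 608*sqrt(3)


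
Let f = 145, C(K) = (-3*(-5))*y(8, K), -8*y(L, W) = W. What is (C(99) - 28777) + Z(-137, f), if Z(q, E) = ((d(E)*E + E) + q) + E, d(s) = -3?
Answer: -233957/8 ≈ -29245.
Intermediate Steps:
y(L, W) = -W/8
C(K) = -15*K/8 (C(K) = (-3*(-5))*(-K/8) = 15*(-K/8) = -15*K/8)
Z(q, E) = q - E (Z(q, E) = ((-3*E + E) + q) + E = (-2*E + q) + E = (q - 2*E) + E = q - E)
(C(99) - 28777) + Z(-137, f) = (-15/8*99 - 28777) + (-137 - 1*145) = (-1485/8 - 28777) + (-137 - 145) = -231701/8 - 282 = -233957/8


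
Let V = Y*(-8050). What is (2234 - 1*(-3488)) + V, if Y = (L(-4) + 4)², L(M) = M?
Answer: 5722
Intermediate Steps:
Y = 0 (Y = (-4 + 4)² = 0² = 0)
V = 0 (V = 0*(-8050) = 0)
(2234 - 1*(-3488)) + V = (2234 - 1*(-3488)) + 0 = (2234 + 3488) + 0 = 5722 + 0 = 5722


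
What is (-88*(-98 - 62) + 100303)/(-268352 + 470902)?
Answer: 114383/202550 ≈ 0.56471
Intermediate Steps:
(-88*(-98 - 62) + 100303)/(-268352 + 470902) = (-88*(-160) + 100303)/202550 = (14080 + 100303)*(1/202550) = 114383*(1/202550) = 114383/202550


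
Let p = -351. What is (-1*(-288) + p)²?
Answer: 3969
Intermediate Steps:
(-1*(-288) + p)² = (-1*(-288) - 351)² = (288 - 351)² = (-63)² = 3969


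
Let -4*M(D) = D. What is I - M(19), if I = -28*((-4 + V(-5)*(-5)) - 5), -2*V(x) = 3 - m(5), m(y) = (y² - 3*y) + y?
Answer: 4387/4 ≈ 1096.8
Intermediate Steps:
M(D) = -D/4
m(y) = y² - 2*y
V(x) = 6 (V(x) = -(3 - 5*(-2 + 5))/2 = -(3 - 5*3)/2 = -(3 - 1*15)/2 = -(3 - 15)/2 = -½*(-12) = 6)
I = 1092 (I = -28*((-4 + 6*(-5)) - 5) = -28*((-4 - 30) - 5) = -28*(-34 - 5) = -28*(-39) = 1092)
I - M(19) = 1092 - (-1)*19/4 = 1092 - 1*(-19/4) = 1092 + 19/4 = 4387/4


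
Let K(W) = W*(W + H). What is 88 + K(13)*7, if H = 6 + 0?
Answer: 1817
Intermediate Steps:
H = 6
K(W) = W*(6 + W) (K(W) = W*(W + 6) = W*(6 + W))
88 + K(13)*7 = 88 + (13*(6 + 13))*7 = 88 + (13*19)*7 = 88 + 247*7 = 88 + 1729 = 1817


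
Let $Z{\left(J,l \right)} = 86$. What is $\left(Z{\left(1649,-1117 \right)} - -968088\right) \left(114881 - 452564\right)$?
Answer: $-326935900842$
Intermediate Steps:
$\left(Z{\left(1649,-1117 \right)} - -968088\right) \left(114881 - 452564\right) = \left(86 - -968088\right) \left(114881 - 452564\right) = \left(86 + 968088\right) \left(-337683\right) = 968174 \left(-337683\right) = -326935900842$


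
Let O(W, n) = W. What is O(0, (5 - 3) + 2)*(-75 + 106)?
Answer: 0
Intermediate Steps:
O(0, (5 - 3) + 2)*(-75 + 106) = 0*(-75 + 106) = 0*31 = 0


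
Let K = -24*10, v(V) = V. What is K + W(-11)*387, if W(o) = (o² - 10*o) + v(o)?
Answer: 84900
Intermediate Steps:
K = -240
W(o) = o² - 9*o (W(o) = (o² - 10*o) + o = o² - 9*o)
K + W(-11)*387 = -240 - 11*(-9 - 11)*387 = -240 - 11*(-20)*387 = -240 + 220*387 = -240 + 85140 = 84900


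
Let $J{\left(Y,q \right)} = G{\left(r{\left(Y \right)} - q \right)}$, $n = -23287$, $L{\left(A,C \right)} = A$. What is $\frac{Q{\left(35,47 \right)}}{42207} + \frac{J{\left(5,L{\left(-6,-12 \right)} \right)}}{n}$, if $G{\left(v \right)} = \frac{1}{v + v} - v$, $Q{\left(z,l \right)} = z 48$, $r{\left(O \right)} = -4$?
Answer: $\frac{4751033}{119136292} \approx 0.039879$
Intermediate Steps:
$Q{\left(z,l \right)} = 48 z$
$G{\left(v \right)} = \frac{1}{2 v} - v$
$J{\left(Y,q \right)} = 4 + q + \frac{1}{2 \left(-4 - q\right)}$ ($J{\left(Y,q \right)} = \frac{1}{2 \left(-4 - q\right)} - \left(-4 - q\right) = \frac{1}{2 \left(-4 - q\right)} + \left(4 + q\right) = 4 + q + \frac{1}{2 \left(-4 - q\right)}$)
$\frac{Q{\left(35,47 \right)}}{42207} + \frac{J{\left(5,L{\left(-6,-12 \right)} \right)}}{n} = \frac{48 \cdot 35}{42207} + \frac{4 - 6 - \frac{1}{8 + 2 \left(-6\right)}}{-23287} = 1680 \cdot \frac{1}{42207} + \left(4 - 6 - \frac{1}{8 - 12}\right) \left(- \frac{1}{23287}\right) = \frac{560}{14069} + \left(4 - 6 - \frac{1}{-4}\right) \left(- \frac{1}{23287}\right) = \frac{560}{14069} + \left(4 - 6 - - \frac{1}{4}\right) \left(- \frac{1}{23287}\right) = \frac{560}{14069} + \left(4 - 6 + \frac{1}{4}\right) \left(- \frac{1}{23287}\right) = \frac{560}{14069} - - \frac{7}{93148} = \frac{560}{14069} + \frac{7}{93148} = \frac{4751033}{119136292}$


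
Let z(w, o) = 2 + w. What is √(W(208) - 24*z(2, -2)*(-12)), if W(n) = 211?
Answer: √1363 ≈ 36.919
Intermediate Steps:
√(W(208) - 24*z(2, -2)*(-12)) = √(211 - 24*(2 + 2)*(-12)) = √(211 - 24*4*(-12)) = √(211 - 96*(-12)) = √(211 + 1152) = √1363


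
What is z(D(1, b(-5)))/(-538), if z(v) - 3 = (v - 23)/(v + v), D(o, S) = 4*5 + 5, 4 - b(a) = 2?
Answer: -38/6725 ≈ -0.0056506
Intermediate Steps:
b(a) = 2 (b(a) = 4 - 1*2 = 4 - 2 = 2)
D(o, S) = 25 (D(o, S) = 20 + 5 = 25)
z(v) = 3 + (-23 + v)/(2*v) (z(v) = 3 + (v - 23)/(v + v) = 3 + (-23 + v)/((2*v)) = 3 + (-23 + v)*(1/(2*v)) = 3 + (-23 + v)/(2*v))
z(D(1, b(-5)))/(-538) = ((1/2)*(-23 + 7*25)/25)/(-538) = -(-23 + 175)/(1076*25) = -152/(1076*25) = -1/538*76/25 = -38/6725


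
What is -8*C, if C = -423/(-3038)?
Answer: -1692/1519 ≈ -1.1139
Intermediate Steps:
C = 423/3038 (C = -423*(-1/3038) = 423/3038 ≈ 0.13924)
-8*C = -8*423/3038 = -1692/1519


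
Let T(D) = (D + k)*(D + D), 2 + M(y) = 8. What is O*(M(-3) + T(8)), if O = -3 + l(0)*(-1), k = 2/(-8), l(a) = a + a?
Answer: -390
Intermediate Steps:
M(y) = 6 (M(y) = -2 + 8 = 6)
l(a) = 2*a
k = -¼ (k = 2*(-⅛) = -¼ ≈ -0.25000)
T(D) = 2*D*(-¼ + D) (T(D) = (D - ¼)*(D + D) = (-¼ + D)*(2*D) = 2*D*(-¼ + D))
O = -3 (O = -3 + (2*0)*(-1) = -3 + 0*(-1) = -3 + 0 = -3)
O*(M(-3) + T(8)) = -3*(6 + (½)*8*(-1 + 4*8)) = -3*(6 + (½)*8*(-1 + 32)) = -3*(6 + (½)*8*31) = -3*(6 + 124) = -3*130 = -390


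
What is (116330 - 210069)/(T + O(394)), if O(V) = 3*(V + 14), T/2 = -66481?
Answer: 93739/131738 ≈ 0.71156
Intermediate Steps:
T = -132962 (T = 2*(-66481) = -132962)
O(V) = 42 + 3*V (O(V) = 3*(14 + V) = 42 + 3*V)
(116330 - 210069)/(T + O(394)) = (116330 - 210069)/(-132962 + (42 + 3*394)) = -93739/(-132962 + (42 + 1182)) = -93739/(-132962 + 1224) = -93739/(-131738) = -93739*(-1/131738) = 93739/131738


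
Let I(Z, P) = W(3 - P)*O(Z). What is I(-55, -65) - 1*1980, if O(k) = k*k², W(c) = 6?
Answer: -1000230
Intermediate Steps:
O(k) = k³
I(Z, P) = 6*Z³
I(-55, -65) - 1*1980 = 6*(-55)³ - 1*1980 = 6*(-166375) - 1980 = -998250 - 1980 = -1000230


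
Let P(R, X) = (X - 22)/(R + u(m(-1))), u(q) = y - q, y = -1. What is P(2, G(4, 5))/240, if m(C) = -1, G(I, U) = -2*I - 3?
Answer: -11/160 ≈ -0.068750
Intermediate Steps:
G(I, U) = -3 - 2*I
u(q) = -1 - q
P(R, X) = (-22 + X)/R (P(R, X) = (X - 22)/(R + (-1 - 1*(-1))) = (-22 + X)/(R + (-1 + 1)) = (-22 + X)/(R + 0) = (-22 + X)/R)
P(2, G(4, 5))/240 = ((-22 + (-3 - 2*4))/2)/240 = ((-22 + (-3 - 8))/2)*(1/240) = ((-22 - 11)/2)*(1/240) = ((½)*(-33))*(1/240) = -33/2*1/240 = -11/160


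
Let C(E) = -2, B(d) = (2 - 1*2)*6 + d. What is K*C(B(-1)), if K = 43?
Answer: -86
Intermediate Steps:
B(d) = d (B(d) = (2 - 2)*6 + d = 0*6 + d = 0 + d = d)
K*C(B(-1)) = 43*(-2) = -86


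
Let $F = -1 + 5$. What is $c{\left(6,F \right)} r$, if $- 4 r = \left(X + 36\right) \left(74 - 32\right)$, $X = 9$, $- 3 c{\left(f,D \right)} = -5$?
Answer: $- \frac{1575}{2} \approx -787.5$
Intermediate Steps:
$F = 4$
$c{\left(f,D \right)} = \frac{5}{3}$ ($c{\left(f,D \right)} = \left(- \frac{1}{3}\right) \left(-5\right) = \frac{5}{3}$)
$r = - \frac{945}{2}$ ($r = - \frac{\left(9 + 36\right) \left(74 - 32\right)}{4} = - \frac{45 \cdot 42}{4} = \left(- \frac{1}{4}\right) 1890 = - \frac{945}{2} \approx -472.5$)
$c{\left(6,F \right)} r = \frac{5}{3} \left(- \frac{945}{2}\right) = - \frac{1575}{2}$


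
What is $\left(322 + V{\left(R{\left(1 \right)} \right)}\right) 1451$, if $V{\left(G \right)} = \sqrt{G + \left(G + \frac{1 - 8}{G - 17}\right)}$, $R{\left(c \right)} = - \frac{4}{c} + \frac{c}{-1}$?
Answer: $467222 + \frac{1451 i \sqrt{4686}}{22} \approx 4.6722 \cdot 10^{5} + 4514.9 i$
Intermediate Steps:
$R{\left(c \right)} = - c - \frac{4}{c}$ ($R{\left(c \right)} = - \frac{4}{c} + c \left(-1\right) = - \frac{4}{c} - c = - c - \frac{4}{c}$)
$V{\left(G \right)} = \sqrt{- \frac{7}{-17 + G} + 2 G}$ ($V{\left(G \right)} = \sqrt{G + \left(G - \frac{7}{-17 + G}\right)} = \sqrt{- \frac{7}{-17 + G} + 2 G}$)
$\left(322 + V{\left(R{\left(1 \right)} \right)}\right) 1451 = \left(322 + \sqrt{\frac{-7 + 2 \left(\left(-1\right) 1 - \frac{4}{1}\right) \left(-17 - \left(1 + \frac{4}{1}\right)\right)}{-17 - \left(1 + \frac{4}{1}\right)}}\right) 1451 = \left(322 + \sqrt{\frac{-7 + 2 \left(-1 - 4\right) \left(-17 - 5\right)}{-17 - 5}}\right) 1451 = \left(322 + \sqrt{\frac{-7 + 2 \left(-5\right) \left(-17 - 5\right)}{-17 - 5}}\right) 1451 = \left(322 + \sqrt{\frac{-7 + 2 \left(-5\right) \left(-22\right)}{-22}}\right) 1451 = \left(322 + \sqrt{- \frac{-7 + 220}{22}}\right) 1451 = \left(322 + \sqrt{\left(- \frac{1}{22}\right) 213}\right) 1451 = \left(322 + \sqrt{- \frac{213}{22}}\right) 1451 = \left(322 + \frac{i \sqrt{4686}}{22}\right) 1451 = 467222 + \frac{1451 i \sqrt{4686}}{22}$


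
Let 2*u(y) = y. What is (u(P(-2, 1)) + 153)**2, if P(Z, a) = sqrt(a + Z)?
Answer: (306 + I)**2/4 ≈ 23409.0 + 153.0*I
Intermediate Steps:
P(Z, a) = sqrt(Z + a)
u(y) = y/2
(u(P(-2, 1)) + 153)**2 = (sqrt(-2 + 1)/2 + 153)**2 = (sqrt(-1)/2 + 153)**2 = (I/2 + 153)**2 = (153 + I/2)**2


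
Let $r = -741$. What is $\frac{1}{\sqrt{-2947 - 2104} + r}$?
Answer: $- \frac{741}{554132} - \frac{i \sqrt{5051}}{554132} \approx -0.0013372 - 0.00012826 i$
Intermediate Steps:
$\frac{1}{\sqrt{-2947 - 2104} + r} = \frac{1}{\sqrt{-2947 - 2104} - 741} = \frac{1}{\sqrt{-5051} - 741} = \frac{1}{i \sqrt{5051} - 741} = \frac{1}{-741 + i \sqrt{5051}}$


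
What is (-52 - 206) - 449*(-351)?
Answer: 157341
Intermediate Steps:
(-52 - 206) - 449*(-351) = -258 + 157599 = 157341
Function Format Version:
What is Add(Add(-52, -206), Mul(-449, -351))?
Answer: 157341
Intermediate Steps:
Add(Add(-52, -206), Mul(-449, -351)) = Add(-258, 157599) = 157341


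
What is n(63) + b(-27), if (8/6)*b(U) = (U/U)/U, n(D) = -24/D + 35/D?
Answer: 37/252 ≈ 0.14683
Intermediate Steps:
n(D) = 11/D
b(U) = 3/(4*U) (b(U) = 3*((U/U)/U)/4 = 3*(1/U)/4 = 3/(4*U))
n(63) + b(-27) = 11/63 + (3/4)/(-27) = 11*(1/63) + (3/4)*(-1/27) = 11/63 - 1/36 = 37/252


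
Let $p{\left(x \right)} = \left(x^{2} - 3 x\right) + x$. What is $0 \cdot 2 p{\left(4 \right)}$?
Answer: $0$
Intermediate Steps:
$p{\left(x \right)} = x^{2} - 2 x$
$0 \cdot 2 p{\left(4 \right)} = 0 \cdot 2 \cdot 4 \left(-2 + 4\right) = 0 \cdot 4 \cdot 2 = 0 \cdot 8 = 0$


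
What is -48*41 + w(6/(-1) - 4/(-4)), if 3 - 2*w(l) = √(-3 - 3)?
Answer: -3933/2 - I*√6/2 ≈ -1966.5 - 1.2247*I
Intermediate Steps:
w(l) = 3/2 - I*√6/2 (w(l) = 3/2 - √(-3 - 3)/2 = 3/2 - I*√6/2)
-48*41 + w(6/(-1) - 4/(-4)) = -48*41 + (3/2 - I*√6/2) = -1968 + (3/2 - I*√6/2) = -3933/2 - I*√6/2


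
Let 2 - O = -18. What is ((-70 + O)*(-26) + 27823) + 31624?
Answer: 60747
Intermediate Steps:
O = 20 (O = 2 - 1*(-18) = 2 + 18 = 20)
((-70 + O)*(-26) + 27823) + 31624 = ((-70 + 20)*(-26) + 27823) + 31624 = (-50*(-26) + 27823) + 31624 = (1300 + 27823) + 31624 = 29123 + 31624 = 60747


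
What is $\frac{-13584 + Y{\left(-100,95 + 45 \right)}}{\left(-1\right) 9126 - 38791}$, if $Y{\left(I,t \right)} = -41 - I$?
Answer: $\frac{13525}{47917} \approx 0.28226$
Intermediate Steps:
$\frac{-13584 + Y{\left(-100,95 + 45 \right)}}{\left(-1\right) 9126 - 38791} = \frac{-13584 - -59}{\left(-1\right) 9126 - 38791} = \frac{-13584 + \left(-41 + 100\right)}{-9126 - 38791} = \frac{-13584 + 59}{-47917} = \left(-13525\right) \left(- \frac{1}{47917}\right) = \frac{13525}{47917}$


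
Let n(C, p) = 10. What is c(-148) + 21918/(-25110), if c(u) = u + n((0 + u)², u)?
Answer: -581183/4185 ≈ -138.87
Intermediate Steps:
c(u) = 10 + u (c(u) = u + 10 = 10 + u)
c(-148) + 21918/(-25110) = (10 - 148) + 21918/(-25110) = -138 + 21918*(-1/25110) = -138 - 3653/4185 = -581183/4185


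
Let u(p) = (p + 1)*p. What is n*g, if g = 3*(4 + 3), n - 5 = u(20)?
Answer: 8925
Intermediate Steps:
u(p) = p*(1 + p) (u(p) = (1 + p)*p = p*(1 + p))
n = 425 (n = 5 + 20*(1 + 20) = 5 + 20*21 = 5 + 420 = 425)
g = 21 (g = 3*7 = 21)
n*g = 425*21 = 8925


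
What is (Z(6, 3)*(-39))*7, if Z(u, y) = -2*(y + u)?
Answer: 4914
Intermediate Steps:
Z(u, y) = -2*u - 2*y (Z(u, y) = -2*(u + y) = -2*u - 2*y)
(Z(6, 3)*(-39))*7 = ((-2*6 - 2*3)*(-39))*7 = ((-12 - 6)*(-39))*7 = -18*(-39)*7 = 702*7 = 4914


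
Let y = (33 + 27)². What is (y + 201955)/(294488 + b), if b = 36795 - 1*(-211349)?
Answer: 205555/542632 ≈ 0.37881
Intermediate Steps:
y = 3600 (y = 60² = 3600)
b = 248144 (b = 36795 + 211349 = 248144)
(y + 201955)/(294488 + b) = (3600 + 201955)/(294488 + 248144) = 205555/542632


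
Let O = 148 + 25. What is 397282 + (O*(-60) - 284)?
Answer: 386618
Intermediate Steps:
O = 173
397282 + (O*(-60) - 284) = 397282 + (173*(-60) - 284) = 397282 + (-10380 - 284) = 397282 - 10664 = 386618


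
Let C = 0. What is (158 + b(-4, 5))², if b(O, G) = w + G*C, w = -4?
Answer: 23716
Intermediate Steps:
b(O, G) = -4 (b(O, G) = -4 + G*0 = -4 + 0 = -4)
(158 + b(-4, 5))² = (158 - 4)² = 154² = 23716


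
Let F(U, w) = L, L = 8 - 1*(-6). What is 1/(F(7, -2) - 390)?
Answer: -1/376 ≈ -0.0026596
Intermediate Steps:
L = 14 (L = 8 + 6 = 14)
F(U, w) = 14
1/(F(7, -2) - 390) = 1/(14 - 390) = 1/(-376) = -1/376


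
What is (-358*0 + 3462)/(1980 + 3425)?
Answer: 3462/5405 ≈ 0.64052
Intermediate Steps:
(-358*0 + 3462)/(1980 + 3425) = (0 + 3462)/5405 = 3462*(1/5405) = 3462/5405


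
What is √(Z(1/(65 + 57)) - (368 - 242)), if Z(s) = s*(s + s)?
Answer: I*√1875382/122 ≈ 11.225*I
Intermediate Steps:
Z(s) = 2*s² (Z(s) = s*(2*s) = 2*s²)
√(Z(1/(65 + 57)) - (368 - 242)) = √(2*(1/(65 + 57))² - (368 - 242)) = √(2*(1/122)² - 1*126) = √(2*(1/122)² - 126) = √(2*(1/14884) - 126) = √(1/7442 - 126) = √(-937691/7442) = I*√1875382/122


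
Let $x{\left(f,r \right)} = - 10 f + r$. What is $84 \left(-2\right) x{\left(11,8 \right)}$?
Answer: $17136$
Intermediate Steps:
$x{\left(f,r \right)} = r - 10 f$
$84 \left(-2\right) x{\left(11,8 \right)} = 84 \left(-2\right) \left(8 - 110\right) = - 168 \left(8 - 110\right) = \left(-168\right) \left(-102\right) = 17136$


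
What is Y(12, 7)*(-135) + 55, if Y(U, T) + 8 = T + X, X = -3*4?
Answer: 1810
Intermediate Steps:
X = -12
Y(U, T) = -20 + T (Y(U, T) = -8 + (T - 12) = -8 + (-12 + T) = -20 + T)
Y(12, 7)*(-135) + 55 = (-20 + 7)*(-135) + 55 = -13*(-135) + 55 = 1755 + 55 = 1810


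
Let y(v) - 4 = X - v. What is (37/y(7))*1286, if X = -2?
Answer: -47582/5 ≈ -9516.4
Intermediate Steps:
y(v) = 2 - v (y(v) = 4 + (-2 - v) = 2 - v)
(37/y(7))*1286 = (37/(2 - 1*7))*1286 = (37/(2 - 7))*1286 = (37/(-5))*1286 = (37*(-⅕))*1286 = -37/5*1286 = -47582/5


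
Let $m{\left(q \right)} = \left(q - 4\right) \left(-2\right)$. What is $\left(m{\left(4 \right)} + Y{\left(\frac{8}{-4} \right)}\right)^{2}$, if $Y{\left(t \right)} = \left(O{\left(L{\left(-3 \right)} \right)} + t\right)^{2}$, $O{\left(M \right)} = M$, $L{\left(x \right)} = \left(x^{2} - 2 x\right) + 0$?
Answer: $28561$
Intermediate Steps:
$L{\left(x \right)} = x^{2} - 2 x$
$m{\left(q \right)} = 8 - 2 q$ ($m{\left(q \right)} = \left(-4 + q\right) \left(-2\right) = 8 - 2 q$)
$Y{\left(t \right)} = \left(15 + t\right)^{2}$ ($Y{\left(t \right)} = \left(- 3 \left(-2 - 3\right) + t\right)^{2} = \left(\left(-3\right) \left(-5\right) + t\right)^{2} = \left(15 + t\right)^{2}$)
$\left(m{\left(4 \right)} + Y{\left(\frac{8}{-4} \right)}\right)^{2} = \left(\left(8 - 8\right) + \left(15 + \frac{8}{-4}\right)^{2}\right)^{2} = \left(\left(8 - 8\right) + \left(15 + 8 \left(- \frac{1}{4}\right)\right)^{2}\right)^{2} = \left(0 + \left(15 - 2\right)^{2}\right)^{2} = \left(0 + 13^{2}\right)^{2} = \left(0 + 169\right)^{2} = 169^{2} = 28561$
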